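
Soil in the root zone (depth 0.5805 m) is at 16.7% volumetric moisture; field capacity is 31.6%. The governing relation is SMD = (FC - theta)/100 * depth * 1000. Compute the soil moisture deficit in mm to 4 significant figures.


SMD = (31.6 - 16.7)/100 * 0.5805 * 1000 = 86.49 mm
Therefore the soil moisture deficit = 86.49 mm.


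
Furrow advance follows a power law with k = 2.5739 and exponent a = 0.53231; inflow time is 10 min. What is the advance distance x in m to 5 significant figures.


Approach: apply the power-law advance function, x = k*t^a.
x = 2.5739 * 10^0.53231 = 8.7680 m
Therefore the advance distance x = 8.7680 m.


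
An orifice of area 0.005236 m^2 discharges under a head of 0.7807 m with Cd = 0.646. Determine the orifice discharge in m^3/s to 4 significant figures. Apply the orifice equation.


Approach: apply the orifice equation, Q = Cd*A*sqrt(2*g*h).
Q = 0.646 * 0.005236 * sqrt(2*9.81*0.7807) = 0.01324 m^3/s
Therefore the orifice discharge = 0.01324 m^3/s.


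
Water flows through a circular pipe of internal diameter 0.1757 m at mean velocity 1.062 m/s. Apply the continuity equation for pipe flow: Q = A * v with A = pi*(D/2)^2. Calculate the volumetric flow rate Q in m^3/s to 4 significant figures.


A = pi*(0.1757/2)^2 = 0.0242456 m^2
Q = 0.0242456 * 1.062 = 0.02575 m^3/s
Therefore the volumetric flow rate Q = 0.02575 m^3/s.


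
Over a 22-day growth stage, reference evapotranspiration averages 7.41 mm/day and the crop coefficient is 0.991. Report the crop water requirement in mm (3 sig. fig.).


Approach: apply the crop water requirement relation, CWR = ET0 * Kc * days.
CWR = 7.41 * 0.991 * 22 = 162 mm
Therefore the crop water requirement = 162 mm.


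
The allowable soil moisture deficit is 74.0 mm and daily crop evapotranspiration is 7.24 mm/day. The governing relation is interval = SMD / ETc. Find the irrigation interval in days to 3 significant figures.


interval = 74.0 / 7.24 = 10.2 days
Therefore the irrigation interval = 10.2 days.


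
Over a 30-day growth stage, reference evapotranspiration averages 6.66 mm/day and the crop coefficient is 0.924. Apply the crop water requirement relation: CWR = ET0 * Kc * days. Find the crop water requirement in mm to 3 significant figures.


CWR = 6.66 * 0.924 * 30 = 185 mm
Therefore the crop water requirement = 185 mm.


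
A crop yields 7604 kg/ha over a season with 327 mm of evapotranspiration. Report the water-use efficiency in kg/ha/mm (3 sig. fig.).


Approach: apply the water-use efficiency ratio, WUE = yield/ET.
WUE = 7604 / 327 = 23.3 kg/ha/mm
Therefore the water-use efficiency = 23.3 kg/ha/mm.


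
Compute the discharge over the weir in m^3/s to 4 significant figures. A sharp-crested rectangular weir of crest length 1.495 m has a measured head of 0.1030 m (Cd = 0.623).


Approach: apply the rectangular weir equation, Q = (2/3)*Cd*L*sqrt(2g)*H^1.5.
Q = (2/3)*0.623*1.495*sqrt(2*9.81)*0.1030^1.5 = 0.09092 m^3/s
Therefore the discharge over the weir = 0.09092 m^3/s.


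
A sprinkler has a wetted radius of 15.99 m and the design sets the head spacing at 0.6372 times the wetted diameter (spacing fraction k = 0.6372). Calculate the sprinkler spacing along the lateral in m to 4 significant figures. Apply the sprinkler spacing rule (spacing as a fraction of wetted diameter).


Approach: apply the sprinkler spacing rule (spacing as a fraction of wetted diameter), S = k*(2*R).
S = 0.6372 * (2 * 15.99) = 20.38 m
Therefore the sprinkler spacing along the lateral = 20.38 m.


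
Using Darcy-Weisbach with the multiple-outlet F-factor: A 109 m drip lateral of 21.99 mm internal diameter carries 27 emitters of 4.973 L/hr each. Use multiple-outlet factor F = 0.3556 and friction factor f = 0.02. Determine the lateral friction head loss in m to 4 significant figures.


Approach: apply Darcy-Weisbach with the multiple-outlet F-factor, Q = n*q/(3600*1000) m^3/s; v = Q/A; hf = F*f*(L/D)*(v^2/(2g)).
Q = 27*4.973/(3600*1000) = 3.72975e-05 m^3/s
A = pi*(21.99e-3/2)^2 = 3.79787e-04 m^2, so v = Q/A = 0.0982063 m/s
hf = 0.3556*0.02*(109/0.02199)*(0.0982063^2/(2*9.81)) = 0.01733 m
Therefore the lateral friction head loss = 0.01733 m.


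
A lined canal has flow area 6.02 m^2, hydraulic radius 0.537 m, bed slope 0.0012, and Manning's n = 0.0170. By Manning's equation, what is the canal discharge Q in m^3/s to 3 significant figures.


Approach: apply Manning's equation, Q = (1/n)*A*R^(2/3)*S^(1/2).
Q = (1/0.0170) * 6.02 * 0.537^(2/3) * 0.0012^(1/2) = 8.10 m^3/s
Therefore the canal discharge Q = 8.10 m^3/s.


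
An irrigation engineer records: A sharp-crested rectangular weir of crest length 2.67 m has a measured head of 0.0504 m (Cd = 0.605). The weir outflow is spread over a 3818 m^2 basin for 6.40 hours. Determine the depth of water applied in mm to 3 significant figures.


Approach: apply the rectangular weir equation with a volume-to-depth conversion, Q = (2/3)*Cd*L*sqrt(2g)*H^1.5; d = Q*t/A * 1000.
Step 1 — weir discharge:
  Q = (2/3)*0.605*2.67*sqrt(2*9.81)*0.0504^1.5 = 0.053972 m^3/s
Step 2 — volume: V = 0.053972 * 6.40*3600 = 1243.5 m^3
Step 3 — depth: d = V/A * 1000 = 1243.5/3818 * 1000 = 326 mm
Therefore the depth of water applied = 326 mm.


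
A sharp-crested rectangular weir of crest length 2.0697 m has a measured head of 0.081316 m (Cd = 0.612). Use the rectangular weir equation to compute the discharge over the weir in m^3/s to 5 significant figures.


Approach: apply the rectangular weir equation, Q = (2/3)*Cd*L*sqrt(2g)*H^1.5.
Q = (2/3)*0.612*2.0697*sqrt(2*9.81)*0.081316^1.5 = 0.086732 m^3/s
Therefore the discharge over the weir = 0.086732 m^3/s.


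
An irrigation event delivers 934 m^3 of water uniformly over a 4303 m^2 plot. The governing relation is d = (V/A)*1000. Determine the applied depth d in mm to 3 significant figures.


d = (934 / 4303) * 1000 = 217 mm
Therefore the applied depth d = 217 mm.


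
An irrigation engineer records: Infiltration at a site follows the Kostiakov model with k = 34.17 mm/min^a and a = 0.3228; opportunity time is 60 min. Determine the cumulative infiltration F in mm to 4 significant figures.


Approach: apply the Kostiakov infiltration equation, F = k*t^a.
F = 34.17 * 60^0.3228 = 128.1 mm
Therefore the cumulative infiltration F = 128.1 mm.


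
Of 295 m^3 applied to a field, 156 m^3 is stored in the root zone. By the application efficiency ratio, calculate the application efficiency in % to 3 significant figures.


Approach: apply the application efficiency ratio, Ea = (stored/applied)*100.
Ea = (156/295)*100 = 52.9 %
Therefore the application efficiency = 52.9 %.


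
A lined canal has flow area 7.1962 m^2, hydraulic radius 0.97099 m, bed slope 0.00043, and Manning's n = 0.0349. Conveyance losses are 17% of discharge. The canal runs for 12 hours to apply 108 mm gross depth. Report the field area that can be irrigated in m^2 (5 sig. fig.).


Approach: apply Manning's equation with a conveyance and depth budget, Q = (1/n)*A*R^(2/3)*S^(1/2); Q_field = Q*(1-loss); Area = Q_field*t/(d/1000).
Step 1 — canal discharge (Manning's equation):
  Q = (1/0.0349) * 7.1962 * 0.97099^(2/3) * 0.00043^(1/2) = 4.192649 m^3/s
Step 2 — delivered flow: Q_field = 4.192649*(1 - 17/100) = 3.479899 m^3/s
Step 3 — volume delivered: V = 3.479899 * 12*3600 = 150331.6 m^3
Step 4 — area served: A = V / (depth/1000) = 150331.6 / 0.108 = 1392000 m^2
Therefore the field area that can be irrigated = 1392000 m^2.


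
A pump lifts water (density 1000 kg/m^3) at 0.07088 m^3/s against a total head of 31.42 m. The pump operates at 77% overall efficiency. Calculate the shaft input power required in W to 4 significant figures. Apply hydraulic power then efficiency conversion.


Approach: apply hydraulic power then efficiency conversion, P = rho*g*Q*H; P_in = P/eta.
Step 1 — hydraulic power (P = rho*g*Q*H):
  P = 1000 * 9.81 * 0.07088 * 31.42 = 21847.4 W
Step 2 — input power: P_in = P/eta = 21847.4 / 0.77 = 28370 W
Therefore the shaft input power required = 28370 W.


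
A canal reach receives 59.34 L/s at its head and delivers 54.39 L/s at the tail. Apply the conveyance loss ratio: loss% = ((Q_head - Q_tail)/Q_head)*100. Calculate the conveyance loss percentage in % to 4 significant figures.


loss = ((59.34 - 54.39)/59.34)*100 = 8.342 %
Therefore the conveyance loss percentage = 8.342 %.


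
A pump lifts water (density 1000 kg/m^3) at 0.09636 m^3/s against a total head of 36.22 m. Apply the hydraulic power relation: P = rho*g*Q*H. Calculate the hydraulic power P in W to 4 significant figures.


P = 1000 * 9.81 * 0.09636 * 36.22 = 34240 W
Therefore the hydraulic power P = 34240 W.


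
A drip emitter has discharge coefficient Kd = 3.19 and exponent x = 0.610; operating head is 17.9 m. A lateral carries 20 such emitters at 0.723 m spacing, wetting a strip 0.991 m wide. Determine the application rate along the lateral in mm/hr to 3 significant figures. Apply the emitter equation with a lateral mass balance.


Approach: apply the emitter equation with a lateral mass balance, q = Kd*h^x; Q = n*q; rate = Q/(n*spacing*width).
Step 1 — single emitter flow (q = Kd*h^x):
  q = 3.19 * 17.9^0.610 = 18.537 L/hr
Step 2 — total lateral flow: Q = 20 * 18.537 = 370.73 L/hr
Step 3 — wetted area: A = 20 * 0.723 * 0.991 = 14.330 m^2
Step 4 — application rate: Q/A = 370.73/14.330 = 25.9 mm/hr
Therefore the application rate along the lateral = 25.9 mm/hr.


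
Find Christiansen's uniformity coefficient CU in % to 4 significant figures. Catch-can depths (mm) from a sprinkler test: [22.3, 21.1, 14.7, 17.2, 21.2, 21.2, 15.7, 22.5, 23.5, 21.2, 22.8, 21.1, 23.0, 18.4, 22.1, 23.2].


Approach: apply Christiansen's uniformity coefficient, CU = (1 - mean_abs_deviation/mean)*100.
mean = 20.7000 mm
mean |d_i - mean| = 2.10000 mm
CU = (1 - 2.10000/20.7000)*100 = 89.86 %
Therefore Christiansen's uniformity coefficient CU = 89.86 %.


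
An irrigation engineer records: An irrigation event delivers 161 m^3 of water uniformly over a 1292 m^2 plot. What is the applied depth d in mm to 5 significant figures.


Approach: apply depth from volume over area, d = (V/A)*1000.
d = (161 / 1292) * 1000 = 124.61 mm
Therefore the applied depth d = 124.61 mm.


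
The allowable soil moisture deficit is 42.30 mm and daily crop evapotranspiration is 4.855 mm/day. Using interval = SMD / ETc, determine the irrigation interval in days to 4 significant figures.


interval = 42.30 / 4.855 = 8.713 days
Therefore the irrigation interval = 8.713 days.


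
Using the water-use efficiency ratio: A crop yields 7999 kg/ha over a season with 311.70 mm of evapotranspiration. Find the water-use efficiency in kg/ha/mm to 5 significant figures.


Approach: apply the water-use efficiency ratio, WUE = yield/ET.
WUE = 7999 / 311.70 = 25.662 kg/ha/mm
Therefore the water-use efficiency = 25.662 kg/ha/mm.


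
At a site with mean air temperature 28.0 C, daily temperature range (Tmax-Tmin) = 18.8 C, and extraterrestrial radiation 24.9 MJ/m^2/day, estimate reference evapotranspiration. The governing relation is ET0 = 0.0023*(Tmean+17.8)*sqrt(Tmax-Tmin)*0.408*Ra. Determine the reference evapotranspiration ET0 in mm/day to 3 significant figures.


ET0 = 0.0023*(28.0+17.8)*sqrt(18.8)*0.408*24.9 = 4.64 mm/day
Therefore the reference evapotranspiration ET0 = 4.64 mm/day.


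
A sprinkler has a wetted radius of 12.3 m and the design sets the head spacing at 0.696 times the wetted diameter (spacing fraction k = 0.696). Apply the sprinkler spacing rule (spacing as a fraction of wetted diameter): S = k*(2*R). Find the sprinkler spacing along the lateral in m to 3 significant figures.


S = 0.696 * (2 * 12.3) = 17.1 m
Therefore the sprinkler spacing along the lateral = 17.1 m.


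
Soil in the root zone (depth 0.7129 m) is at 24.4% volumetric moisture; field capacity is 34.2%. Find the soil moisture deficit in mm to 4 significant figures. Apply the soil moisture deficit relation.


Approach: apply the soil moisture deficit relation, SMD = (FC - theta)/100 * depth * 1000.
SMD = (34.2 - 24.4)/100 * 0.7129 * 1000 = 69.86 mm
Therefore the soil moisture deficit = 69.86 mm.


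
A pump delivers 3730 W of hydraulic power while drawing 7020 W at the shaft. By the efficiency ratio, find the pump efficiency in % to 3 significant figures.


Approach: apply the efficiency ratio, eta = (P_out/P_in)*100.
eta = (3730 / 7020) * 100 = 53.1 %
Therefore the pump efficiency = 53.1 %.


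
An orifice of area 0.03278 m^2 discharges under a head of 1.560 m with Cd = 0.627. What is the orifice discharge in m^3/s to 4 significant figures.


Approach: apply the orifice equation, Q = Cd*A*sqrt(2*g*h).
Q = 0.627 * 0.03278 * sqrt(2*9.81*1.560) = 0.1137 m^3/s
Therefore the orifice discharge = 0.1137 m^3/s.


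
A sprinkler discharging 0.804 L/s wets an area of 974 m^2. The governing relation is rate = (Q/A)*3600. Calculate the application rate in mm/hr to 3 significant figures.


rate = (0.804 / 974) * 3600 = 2.97 mm/hr
Therefore the application rate = 2.97 mm/hr.


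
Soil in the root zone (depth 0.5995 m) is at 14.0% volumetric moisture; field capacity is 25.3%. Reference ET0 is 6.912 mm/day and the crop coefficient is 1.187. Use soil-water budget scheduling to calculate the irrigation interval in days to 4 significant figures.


Approach: apply soil-water budget scheduling, SMD = (FC-theta)/100*depth*1000; ETc = ET0*Kc; interval = SMD/ETc.
Step 1 — soil moisture deficit:
  SMD = (25.3 - 14.0)/100 * 0.5995 * 1000 = 67.7435 mm
Step 2 — daily crop ET (ETc = ET0*Kc):
  ETc = 6.912 * 1.187 = 8.20454 mm/day
Step 3 — irrigation interval (SMD/ETc):
  interval = 67.7435 / 8.20454 = 8.257 days
Therefore the irrigation interval = 8.257 days.


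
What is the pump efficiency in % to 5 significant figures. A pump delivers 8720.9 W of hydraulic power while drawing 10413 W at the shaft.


Approach: apply the efficiency ratio, eta = (P_out/P_in)*100.
eta = (8720.9 / 10413) * 100 = 83.750 %
Therefore the pump efficiency = 83.750 %.


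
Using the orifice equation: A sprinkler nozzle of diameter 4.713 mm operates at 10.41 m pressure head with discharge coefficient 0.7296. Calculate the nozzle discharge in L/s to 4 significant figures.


Approach: apply the orifice equation, Q = Cd*A*sqrt(2*g*h), A = pi*(d/2)^2.
A = pi*(4.713e-3/2)^2 = 1.74456e-05 m^2
Q = 0.7296 * 1.74456e-05 * sqrt(2*9.81*10.41) * 1000 = 0.1819 L/s
Therefore the nozzle discharge = 0.1819 L/s.


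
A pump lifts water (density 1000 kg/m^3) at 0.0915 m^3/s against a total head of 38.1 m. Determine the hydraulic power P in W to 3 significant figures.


Approach: apply the hydraulic power relation, P = rho*g*Q*H.
P = 1000 * 9.81 * 0.0915 * 38.1 = 34200 W
Therefore the hydraulic power P = 34200 W.


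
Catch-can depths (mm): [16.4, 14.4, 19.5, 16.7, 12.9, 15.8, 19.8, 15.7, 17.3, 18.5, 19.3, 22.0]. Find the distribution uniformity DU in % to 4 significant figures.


Approach: apply the low-quarter distribution uniformity, DU = (mean of lowest quarter of readings / overall mean)*100.
sorted lowest 3 of 12: [12.9, 14.4, 15.7] -> mean = 14.3333 mm
overall mean = 17.3583 mm
DU = (14.3333/17.3583)*100 = 82.57 %
Therefore the distribution uniformity DU = 82.57 %.


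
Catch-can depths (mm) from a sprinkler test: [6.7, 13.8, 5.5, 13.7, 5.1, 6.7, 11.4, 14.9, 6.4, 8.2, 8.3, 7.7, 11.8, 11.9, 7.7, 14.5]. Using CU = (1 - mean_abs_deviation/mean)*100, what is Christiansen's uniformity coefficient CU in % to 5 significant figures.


mean = 9.643750 mm
mean |d_i - mean| = 3.061719 mm
CU = (1 - 3.061719/9.643750)*100 = 68.252 %
Therefore Christiansen's uniformity coefficient CU = 68.252 %.


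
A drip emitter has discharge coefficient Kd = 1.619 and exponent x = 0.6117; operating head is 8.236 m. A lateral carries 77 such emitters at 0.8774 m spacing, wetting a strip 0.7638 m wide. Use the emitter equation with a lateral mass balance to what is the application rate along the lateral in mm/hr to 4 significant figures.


Approach: apply the emitter equation with a lateral mass balance, q = Kd*h^x; Q = n*q; rate = Q/(n*spacing*width).
Step 1 — single emitter flow (q = Kd*h^x):
  q = 1.619 * 8.236^0.6117 = 5.88018 L/hr
Step 2 — total lateral flow: Q = 77 * 5.88018 = 452.774 L/hr
Step 3 — wetted area: A = 77 * 0.8774 * 0.7638 = 51.6022 m^2
Step 4 — application rate: Q/A = 452.774/51.6022 = 8.774 mm/hr
Therefore the application rate along the lateral = 8.774 mm/hr.


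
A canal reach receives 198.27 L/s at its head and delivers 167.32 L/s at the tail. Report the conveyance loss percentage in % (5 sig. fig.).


Approach: apply the conveyance loss ratio, loss% = ((Q_head - Q_tail)/Q_head)*100.
loss = ((198.27 - 167.32)/198.27)*100 = 15.610 %
Therefore the conveyance loss percentage = 15.610 %.


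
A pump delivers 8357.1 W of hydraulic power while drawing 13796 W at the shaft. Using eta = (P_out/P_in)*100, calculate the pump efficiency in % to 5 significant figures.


eta = (8357.1 / 13796) * 100 = 60.576 %
Therefore the pump efficiency = 60.576 %.


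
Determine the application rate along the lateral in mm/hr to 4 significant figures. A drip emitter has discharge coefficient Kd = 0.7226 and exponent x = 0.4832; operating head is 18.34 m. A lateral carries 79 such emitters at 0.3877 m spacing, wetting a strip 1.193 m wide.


Approach: apply the emitter equation with a lateral mass balance, q = Kd*h^x; Q = n*q; rate = Q/(n*spacing*width).
Step 1 — single emitter flow (q = Kd*h^x):
  q = 0.7226 * 18.34^0.4832 = 2.94695 L/hr
Step 2 — total lateral flow: Q = 79 * 2.94695 = 232.809 L/hr
Step 3 — wetted area: A = 79 * 0.3877 * 1.193 = 36.5396 m^2
Step 4 — application rate: Q/A = 232.809/36.5396 = 6.371 mm/hr
Therefore the application rate along the lateral = 6.371 mm/hr.


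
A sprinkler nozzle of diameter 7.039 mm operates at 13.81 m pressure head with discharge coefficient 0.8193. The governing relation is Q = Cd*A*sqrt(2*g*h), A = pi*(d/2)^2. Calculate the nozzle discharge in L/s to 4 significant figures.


A = pi*(7.039e-3/2)^2 = 3.89145e-05 m^2
Q = 0.8193 * 3.89145e-05 * sqrt(2*9.81*13.81) * 1000 = 0.5248 L/s
Therefore the nozzle discharge = 0.5248 L/s.


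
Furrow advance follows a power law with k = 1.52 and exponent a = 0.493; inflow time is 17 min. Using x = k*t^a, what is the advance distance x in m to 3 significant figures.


x = 1.52 * 17^0.493 = 6.14 m
Therefore the advance distance x = 6.14 m.


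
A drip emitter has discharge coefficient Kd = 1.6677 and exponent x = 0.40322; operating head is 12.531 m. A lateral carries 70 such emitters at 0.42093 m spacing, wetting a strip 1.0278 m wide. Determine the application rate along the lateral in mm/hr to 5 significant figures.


Approach: apply the emitter equation with a lateral mass balance, q = Kd*h^x; Q = n*q; rate = Q/(n*spacing*width).
Step 1 — single emitter flow (q = Kd*h^x):
  q = 1.6677 * 12.531^0.40322 = 4.622189 L/hr
Step 2 — total lateral flow: Q = 70 * 4.622189 = 323.5533 L/hr
Step 3 — wetted area: A = 70 * 0.42093 * 1.0278 = 30.28423 m^2
Step 4 — application rate: Q/A = 323.5533/30.28423 = 10.684 mm/hr
Therefore the application rate along the lateral = 10.684 mm/hr.


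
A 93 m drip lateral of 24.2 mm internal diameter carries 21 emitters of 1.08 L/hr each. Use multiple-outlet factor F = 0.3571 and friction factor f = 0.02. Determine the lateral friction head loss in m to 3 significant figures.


Approach: apply Darcy-Weisbach with the multiple-outlet F-factor, Q = n*q/(3600*1000) m^3/s; v = Q/A; hf = F*f*(L/D)*(v^2/(2g)).
Q = 21*1.08/(3600*1000) = 6.3000e-06 m^3/s
A = pi*(24.2e-3/2)^2 = 4.5996e-04 m^2, so v = Q/A = 0.013697 m/s
hf = 0.3571*0.02*(93/0.0242)*(0.013697^2/(2*9.81)) = 0.000262 m
Therefore the lateral friction head loss = 0.000262 m.


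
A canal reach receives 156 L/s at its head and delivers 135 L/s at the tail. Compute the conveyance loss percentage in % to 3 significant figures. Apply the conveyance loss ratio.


Approach: apply the conveyance loss ratio, loss% = ((Q_head - Q_tail)/Q_head)*100.
loss = ((156 - 135)/156)*100 = 13.5 %
Therefore the conveyance loss percentage = 13.5 %.


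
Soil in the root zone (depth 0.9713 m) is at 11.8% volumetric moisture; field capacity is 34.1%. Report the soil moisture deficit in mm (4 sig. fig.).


Approach: apply the soil moisture deficit relation, SMD = (FC - theta)/100 * depth * 1000.
SMD = (34.1 - 11.8)/100 * 0.9713 * 1000 = 216.6 mm
Therefore the soil moisture deficit = 216.6 mm.


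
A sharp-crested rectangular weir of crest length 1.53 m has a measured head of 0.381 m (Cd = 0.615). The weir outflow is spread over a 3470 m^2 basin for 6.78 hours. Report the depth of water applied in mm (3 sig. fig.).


Approach: apply the rectangular weir equation with a volume-to-depth conversion, Q = (2/3)*Cd*L*sqrt(2g)*H^1.5; d = Q*t/A * 1000.
Step 1 — weir discharge:
  Q = (2/3)*0.615*1.53*sqrt(2*9.81)*0.381^1.5 = 0.65345 m^3/s
Step 2 — volume: V = 0.65345 * 6.78*3600 = 15949 m^3
Step 3 — depth: d = V/A * 1000 = 15949/3470 * 1000 = 4600 mm
Therefore the depth of water applied = 4600 mm.


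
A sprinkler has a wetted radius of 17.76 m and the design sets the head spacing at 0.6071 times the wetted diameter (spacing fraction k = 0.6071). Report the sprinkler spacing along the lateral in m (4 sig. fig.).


Approach: apply the sprinkler spacing rule (spacing as a fraction of wetted diameter), S = k*(2*R).
S = 0.6071 * (2 * 17.76) = 21.56 m
Therefore the sprinkler spacing along the lateral = 21.56 m.


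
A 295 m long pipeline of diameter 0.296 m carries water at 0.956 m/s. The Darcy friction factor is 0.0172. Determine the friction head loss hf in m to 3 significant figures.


Approach: apply the Darcy-Weisbach equation, hf = f*(L/D)*(v^2/(2g)).
hf = 0.0172 * (295/0.296) * (0.956^2 / (2*9.81))
hf = 0.799 m
Therefore the friction head loss hf = 0.799 m.


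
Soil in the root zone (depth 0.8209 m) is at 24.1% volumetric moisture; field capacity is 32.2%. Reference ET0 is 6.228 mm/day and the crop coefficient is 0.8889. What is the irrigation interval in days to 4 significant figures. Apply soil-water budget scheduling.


Approach: apply soil-water budget scheduling, SMD = (FC-theta)/100*depth*1000; ETc = ET0*Kc; interval = SMD/ETc.
Step 1 — soil moisture deficit:
  SMD = (32.2 - 24.1)/100 * 0.8209 * 1000 = 66.4929 mm
Step 2 — daily crop ET (ETc = ET0*Kc):
  ETc = 6.228 * 0.8889 = 5.53607 mm/day
Step 3 — irrigation interval (SMD/ETc):
  interval = 66.4929 / 5.53607 = 12.01 days
Therefore the irrigation interval = 12.01 days.


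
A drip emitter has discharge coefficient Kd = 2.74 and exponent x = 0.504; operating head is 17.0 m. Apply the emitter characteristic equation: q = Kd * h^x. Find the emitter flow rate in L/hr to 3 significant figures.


q = 2.74 * 17.0^0.504 = 11.4 L/hr
Therefore the emitter flow rate = 11.4 L/hr.


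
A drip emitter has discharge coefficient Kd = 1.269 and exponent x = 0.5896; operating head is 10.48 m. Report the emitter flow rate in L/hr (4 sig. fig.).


Approach: apply the emitter characteristic equation, q = Kd * h^x.
q = 1.269 * 10.48^0.5896 = 5.071 L/hr
Therefore the emitter flow rate = 5.071 L/hr.


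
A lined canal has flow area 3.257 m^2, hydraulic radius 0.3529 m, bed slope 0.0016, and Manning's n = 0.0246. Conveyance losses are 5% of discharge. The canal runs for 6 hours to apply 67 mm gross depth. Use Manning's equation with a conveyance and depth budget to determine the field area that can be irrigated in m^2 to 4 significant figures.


Approach: apply Manning's equation with a conveyance and depth budget, Q = (1/n)*A*R^(2/3)*S^(1/2); Q_field = Q*(1-loss); Area = Q_field*t/(d/1000).
Step 1 — canal discharge (Manning's equation):
  Q = (1/0.0246) * 3.257 * 0.3529^(2/3) * 0.0016^(1/2) = 2.64470 m^3/s
Step 2 — delivered flow: Q_field = 2.64470*(1 - 5/100) = 2.51247 m^3/s
Step 3 — volume delivered: V = 2.51247 * 6*3600 = 54269.3 m^3
Step 4 — area served: A = V / (depth/1000) = 54269.3 / 0.067 = 810000 m^2
Therefore the field area that can be irrigated = 810000 m^2.


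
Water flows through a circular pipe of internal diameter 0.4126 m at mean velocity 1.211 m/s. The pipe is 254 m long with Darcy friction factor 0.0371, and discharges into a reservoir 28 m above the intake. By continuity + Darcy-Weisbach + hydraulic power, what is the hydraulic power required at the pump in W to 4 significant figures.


Approach: apply continuity + Darcy-Weisbach + hydraulic power, Q = A*v; hf = f*(L/D)*(v^2/(2g)); H = static + hf; P = rho*g*Q*H.
Step 1 — flow rate (continuity, Q = A*v):
  A = pi*(0.4126/2)^2 = 0.133705 m^2
  Q = 0.133705 * 1.211 = 0.161917 m^3/s
Step 2 — friction head loss (Darcy-Weisbach):
  hf = 0.0371 * (254/0.4126) * (1.211^2 / (2*9.81))
  hf = 1.70713 m
Step 3 — total head: H = 28 + 1.70713 = 29.7071 m
Step 4 — hydraulic power (P = rho*g*Q*H):
  P = 1000 * 9.81 * 0.161917 * 29.7071 = 47190 W
Therefore the hydraulic power required at the pump = 47190 W.


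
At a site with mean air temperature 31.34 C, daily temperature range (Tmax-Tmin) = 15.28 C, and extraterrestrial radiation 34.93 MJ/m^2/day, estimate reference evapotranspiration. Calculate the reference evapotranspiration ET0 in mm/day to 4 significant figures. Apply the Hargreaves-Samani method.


Approach: apply the Hargreaves-Samani method, ET0 = 0.0023*(Tmean+17.8)*sqrt(Tmax-Tmin)*0.408*Ra.
ET0 = 0.0023*(31.34+17.8)*sqrt(15.28)*0.408*34.93 = 6.296 mm/day
Therefore the reference evapotranspiration ET0 = 6.296 mm/day.


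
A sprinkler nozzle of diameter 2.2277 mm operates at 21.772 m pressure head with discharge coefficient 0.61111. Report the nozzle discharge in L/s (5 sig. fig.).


Approach: apply the orifice equation, Q = Cd*A*sqrt(2*g*h), A = pi*(d/2)^2.
A = pi*(2.2277e-3/2)^2 = 3.897654e-06 m^2
Q = 0.61111 * 3.897654e-06 * sqrt(2*9.81*21.772) * 1000 = 0.049229 L/s
Therefore the nozzle discharge = 0.049229 L/s.


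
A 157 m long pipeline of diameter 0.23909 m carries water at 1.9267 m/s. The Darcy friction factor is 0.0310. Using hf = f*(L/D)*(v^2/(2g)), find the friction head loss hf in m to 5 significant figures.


hf = 0.0310 * (157/0.23909) * (1.9267^2 / (2*9.81))
hf = 3.8515 m
Therefore the friction head loss hf = 3.8515 m.


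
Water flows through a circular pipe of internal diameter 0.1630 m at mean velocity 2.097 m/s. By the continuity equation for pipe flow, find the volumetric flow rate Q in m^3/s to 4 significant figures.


Approach: apply the continuity equation for pipe flow, Q = A * v with A = pi*(D/2)^2.
A = pi*(0.1630/2)^2 = 0.0208672 m^2
Q = 0.0208672 * 2.097 = 0.04376 m^3/s
Therefore the volumetric flow rate Q = 0.04376 m^3/s.


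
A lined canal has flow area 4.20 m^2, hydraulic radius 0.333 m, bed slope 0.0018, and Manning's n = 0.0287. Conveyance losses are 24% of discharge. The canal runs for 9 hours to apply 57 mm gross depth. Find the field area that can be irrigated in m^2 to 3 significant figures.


Approach: apply Manning's equation with a conveyance and depth budget, Q = (1/n)*A*R^(2/3)*S^(1/2); Q_field = Q*(1-loss); Area = Q_field*t/(d/1000).
Step 1 — canal discharge (Manning's equation):
  Q = (1/0.0287) * 4.20 * 0.333^(2/3) * 0.0018^(1/2) = 2.9829 m^3/s
Step 2 — delivered flow: Q_field = 2.9829*(1 - 24/100) = 2.2670 m^3/s
Step 3 — volume delivered: V = 2.2670 * 9*3600 = 73450 m^3
Step 4 — area served: A = V / (depth/1000) = 73450 / 0.057 = 1290000 m^2
Therefore the field area that can be irrigated = 1290000 m^2.


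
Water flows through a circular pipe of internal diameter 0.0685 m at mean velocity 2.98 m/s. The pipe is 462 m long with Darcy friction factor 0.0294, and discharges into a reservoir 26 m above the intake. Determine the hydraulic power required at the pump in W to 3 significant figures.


Approach: apply continuity + Darcy-Weisbach + hydraulic power, Q = A*v; hf = f*(L/D)*(v^2/(2g)); H = static + hf; P = rho*g*Q*H.
Step 1 — flow rate (continuity, Q = A*v):
  A = pi*(0.0685/2)^2 = 0.0036853 m^2
  Q = 0.0036853 * 2.98 = 0.010982 m^3/s
Step 2 — friction head loss (Darcy-Weisbach):
  hf = 0.0294 * (462/0.0685) * (2.98^2 / (2*9.81))
  hf = 89.750 m
Step 3 — total head: H = 26 + 89.750 = 115.75 m
Step 4 — hydraulic power (P = rho*g*Q*H):
  P = 1000 * 9.81 * 0.010982 * 115.75 = 12500 W
Therefore the hydraulic power required at the pump = 12500 W.


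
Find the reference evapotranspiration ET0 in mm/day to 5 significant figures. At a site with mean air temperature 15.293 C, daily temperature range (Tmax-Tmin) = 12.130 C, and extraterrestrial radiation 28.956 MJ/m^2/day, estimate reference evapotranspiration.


Approach: apply the Hargreaves-Samani method, ET0 = 0.0023*(Tmean+17.8)*sqrt(Tmax-Tmin)*0.408*Ra.
ET0 = 0.0023*(15.293+17.8)*sqrt(12.130)*0.408*28.956 = 3.1318 mm/day
Therefore the reference evapotranspiration ET0 = 3.1318 mm/day.


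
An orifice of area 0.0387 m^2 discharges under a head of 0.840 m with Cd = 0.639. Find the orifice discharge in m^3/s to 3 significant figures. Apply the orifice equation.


Approach: apply the orifice equation, Q = Cd*A*sqrt(2*g*h).
Q = 0.639 * 0.0387 * sqrt(2*9.81*0.840) = 0.100 m^3/s
Therefore the orifice discharge = 0.100 m^3/s.


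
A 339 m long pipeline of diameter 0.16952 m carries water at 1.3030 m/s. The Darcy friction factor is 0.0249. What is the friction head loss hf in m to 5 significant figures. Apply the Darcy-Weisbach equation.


Approach: apply the Darcy-Weisbach equation, hf = f*(L/D)*(v^2/(2g)).
hf = 0.0249 * (339/0.16952) * (1.3030^2 / (2*9.81))
hf = 4.3089 m
Therefore the friction head loss hf = 4.3089 m.


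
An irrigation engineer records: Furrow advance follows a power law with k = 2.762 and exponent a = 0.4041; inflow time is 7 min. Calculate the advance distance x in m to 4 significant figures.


Approach: apply the power-law advance function, x = k*t^a.
x = 2.762 * 7^0.4041 = 6.064 m
Therefore the advance distance x = 6.064 m.


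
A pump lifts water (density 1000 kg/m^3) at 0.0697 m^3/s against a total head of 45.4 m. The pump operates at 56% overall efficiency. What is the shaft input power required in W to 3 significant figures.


Approach: apply hydraulic power then efficiency conversion, P = rho*g*Q*H; P_in = P/eta.
Step 1 — hydraulic power (P = rho*g*Q*H):
  P = 1000 * 9.81 * 0.0697 * 45.4 = 31043 W
Step 2 — input power: P_in = P/eta = 31043 / 0.56 = 55400 W
Therefore the shaft input power required = 55400 W.


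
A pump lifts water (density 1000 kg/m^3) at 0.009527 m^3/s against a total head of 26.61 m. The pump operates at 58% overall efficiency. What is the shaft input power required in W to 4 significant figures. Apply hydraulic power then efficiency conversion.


Approach: apply hydraulic power then efficiency conversion, P = rho*g*Q*H; P_in = P/eta.
Step 1 — hydraulic power (P = rho*g*Q*H):
  P = 1000 * 9.81 * 0.009527 * 26.61 = 2486.97 W
Step 2 — input power: P_in = P/eta = 2486.97 / 0.58 = 4288 W
Therefore the shaft input power required = 4288 W.


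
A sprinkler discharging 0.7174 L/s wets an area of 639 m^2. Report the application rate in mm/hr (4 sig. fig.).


Approach: apply the application rate relation, rate = (Q/A)*3600.
rate = (0.7174 / 639) * 3600 = 4.042 mm/hr
Therefore the application rate = 4.042 mm/hr.


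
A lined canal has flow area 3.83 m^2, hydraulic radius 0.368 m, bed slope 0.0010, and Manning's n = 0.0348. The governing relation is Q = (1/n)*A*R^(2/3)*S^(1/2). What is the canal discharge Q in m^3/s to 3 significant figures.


Q = (1/0.0348) * 3.83 * 0.368^(2/3) * 0.0010^(1/2) = 1.79 m^3/s
Therefore the canal discharge Q = 1.79 m^3/s.


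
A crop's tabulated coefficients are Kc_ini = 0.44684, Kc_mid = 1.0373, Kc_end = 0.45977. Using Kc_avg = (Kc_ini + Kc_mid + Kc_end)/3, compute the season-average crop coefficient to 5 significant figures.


Kc_avg = (0.44684 + 1.0373 + 0.45977)/3 = 0.64797
Therefore the season-average crop coefficient = 0.64797.


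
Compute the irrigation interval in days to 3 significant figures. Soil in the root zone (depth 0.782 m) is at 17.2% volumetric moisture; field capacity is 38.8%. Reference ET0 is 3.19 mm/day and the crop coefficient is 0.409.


Approach: apply soil-water budget scheduling, SMD = (FC-theta)/100*depth*1000; ETc = ET0*Kc; interval = SMD/ETc.
Step 1 — soil moisture deficit:
  SMD = (38.8 - 17.2)/100 * 0.782 * 1000 = 168.91 mm
Step 2 — daily crop ET (ETc = ET0*Kc):
  ETc = 3.19 * 0.409 = 1.3047 mm/day
Step 3 — irrigation interval (SMD/ETc):
  interval = 168.91 / 1.3047 = 129 days
Therefore the irrigation interval = 129 days.


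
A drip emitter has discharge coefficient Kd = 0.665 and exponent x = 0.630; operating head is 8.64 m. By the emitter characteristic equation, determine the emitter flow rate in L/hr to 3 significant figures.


Approach: apply the emitter characteristic equation, q = Kd * h^x.
q = 0.665 * 8.64^0.630 = 2.59 L/hr
Therefore the emitter flow rate = 2.59 L/hr.


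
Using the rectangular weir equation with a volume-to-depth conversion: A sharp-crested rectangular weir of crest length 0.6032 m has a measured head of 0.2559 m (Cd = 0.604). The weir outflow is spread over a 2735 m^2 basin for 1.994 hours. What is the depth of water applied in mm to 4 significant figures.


Approach: apply the rectangular weir equation with a volume-to-depth conversion, Q = (2/3)*Cd*L*sqrt(2g)*H^1.5; d = Q*t/A * 1000.
Step 1 — weir discharge:
  Q = (2/3)*0.604*0.6032*sqrt(2*9.81)*0.2559^1.5 = 0.139271 m^3/s
Step 2 — volume: V = 0.139271 * 1.994*3600 = 999.746 m^3
Step 3 — depth: d = V/A * 1000 = 999.746/2735 * 1000 = 365.5 mm
Therefore the depth of water applied = 365.5 mm.


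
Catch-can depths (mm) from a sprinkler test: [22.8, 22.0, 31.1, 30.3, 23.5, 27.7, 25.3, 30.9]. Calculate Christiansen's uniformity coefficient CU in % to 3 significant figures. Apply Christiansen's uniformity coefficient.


Approach: apply Christiansen's uniformity coefficient, CU = (1 - mean_abs_deviation/mean)*100.
mean = 26.700 mm
mean |d_i - mean| = 3.3000 mm
CU = (1 - 3.3000/26.700)*100 = 87.6 %
Therefore Christiansen's uniformity coefficient CU = 87.6 %.


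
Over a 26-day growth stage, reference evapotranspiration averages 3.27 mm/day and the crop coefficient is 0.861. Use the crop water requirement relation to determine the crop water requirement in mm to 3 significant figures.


Approach: apply the crop water requirement relation, CWR = ET0 * Kc * days.
CWR = 3.27 * 0.861 * 26 = 73.2 mm
Therefore the crop water requirement = 73.2 mm.


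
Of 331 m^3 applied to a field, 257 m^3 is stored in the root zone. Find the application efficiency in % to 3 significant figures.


Approach: apply the application efficiency ratio, Ea = (stored/applied)*100.
Ea = (257/331)*100 = 77.6 %
Therefore the application efficiency = 77.6 %.


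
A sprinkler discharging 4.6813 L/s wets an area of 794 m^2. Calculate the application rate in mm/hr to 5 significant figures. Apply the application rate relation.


Approach: apply the application rate relation, rate = (Q/A)*3600.
rate = (4.6813 / 794) * 3600 = 21.225 mm/hr
Therefore the application rate = 21.225 mm/hr.


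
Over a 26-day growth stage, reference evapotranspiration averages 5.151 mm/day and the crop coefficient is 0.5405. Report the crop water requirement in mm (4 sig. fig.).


Approach: apply the crop water requirement relation, CWR = ET0 * Kc * days.
CWR = 5.151 * 0.5405 * 26 = 72.39 mm
Therefore the crop water requirement = 72.39 mm.


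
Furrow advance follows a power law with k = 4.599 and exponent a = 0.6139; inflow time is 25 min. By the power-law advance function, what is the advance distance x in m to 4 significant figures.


Approach: apply the power-law advance function, x = k*t^a.
x = 4.599 * 25^0.6139 = 33.18 m
Therefore the advance distance x = 33.18 m.


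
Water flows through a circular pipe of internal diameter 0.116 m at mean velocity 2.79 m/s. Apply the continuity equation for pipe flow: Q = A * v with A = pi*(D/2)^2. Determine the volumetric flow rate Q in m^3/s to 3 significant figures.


A = pi*(0.116/2)^2 = 0.010568 m^2
Q = 0.010568 * 2.79 = 0.0295 m^3/s
Therefore the volumetric flow rate Q = 0.0295 m^3/s.


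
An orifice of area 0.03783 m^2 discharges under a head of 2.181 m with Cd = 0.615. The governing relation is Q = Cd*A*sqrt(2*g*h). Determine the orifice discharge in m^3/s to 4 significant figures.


Q = 0.615 * 0.03783 * sqrt(2*9.81*2.181) = 0.1522 m^3/s
Therefore the orifice discharge = 0.1522 m^3/s.


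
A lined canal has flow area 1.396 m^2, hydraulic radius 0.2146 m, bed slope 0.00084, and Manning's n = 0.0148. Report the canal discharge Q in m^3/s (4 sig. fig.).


Approach: apply Manning's equation, Q = (1/n)*A*R^(2/3)*S^(1/2).
Q = (1/0.0148) * 1.396 * 0.2146^(2/3) * 0.00084^(1/2) = 0.9799 m^3/s
Therefore the canal discharge Q = 0.9799 m^3/s.


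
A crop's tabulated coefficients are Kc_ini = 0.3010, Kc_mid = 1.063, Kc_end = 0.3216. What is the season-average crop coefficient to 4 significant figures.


Approach: apply a simple seasonal average, Kc_avg = (Kc_ini + Kc_mid + Kc_end)/3.
Kc_avg = (0.3010 + 1.063 + 0.3216)/3 = 0.5619
Therefore the season-average crop coefficient = 0.5619.


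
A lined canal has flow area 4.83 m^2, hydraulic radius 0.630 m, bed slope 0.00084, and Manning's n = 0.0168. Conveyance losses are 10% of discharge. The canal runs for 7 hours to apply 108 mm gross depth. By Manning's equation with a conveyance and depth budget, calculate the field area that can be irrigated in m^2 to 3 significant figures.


Approach: apply Manning's equation with a conveyance and depth budget, Q = (1/n)*A*R^(2/3)*S^(1/2); Q_field = Q*(1-loss); Area = Q_field*t/(d/1000).
Step 1 — canal discharge (Manning's equation):
  Q = (1/0.0168) * 4.83 * 0.630^(2/3) * 0.00084^(1/2) = 6.1236 m^3/s
Step 2 — delivered flow: Q_field = 6.1236*(1 - 10/100) = 5.5112 m^3/s
Step 3 — volume delivered: V = 5.5112 * 7*3600 = 138880 m^3
Step 4 — area served: A = V / (depth/1000) = 138880 / 0.108 = 1290000 m^2
Therefore the field area that can be irrigated = 1290000 m^2.


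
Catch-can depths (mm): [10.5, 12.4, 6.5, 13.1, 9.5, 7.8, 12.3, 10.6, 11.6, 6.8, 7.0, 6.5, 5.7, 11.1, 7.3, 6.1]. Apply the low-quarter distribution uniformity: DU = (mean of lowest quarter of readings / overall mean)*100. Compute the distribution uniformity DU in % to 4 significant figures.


sorted lowest 4 of 16: [5.7, 6.1, 6.5, 6.5] -> mean = 6.20000 mm
overall mean = 9.05000 mm
DU = (6.20000/9.05000)*100 = 68.51 %
Therefore the distribution uniformity DU = 68.51 %.


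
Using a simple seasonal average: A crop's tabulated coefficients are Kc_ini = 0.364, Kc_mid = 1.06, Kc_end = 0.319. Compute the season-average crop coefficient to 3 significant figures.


Approach: apply a simple seasonal average, Kc_avg = (Kc_ini + Kc_mid + Kc_end)/3.
Kc_avg = (0.364 + 1.06 + 0.319)/3 = 0.581
Therefore the season-average crop coefficient = 0.581.


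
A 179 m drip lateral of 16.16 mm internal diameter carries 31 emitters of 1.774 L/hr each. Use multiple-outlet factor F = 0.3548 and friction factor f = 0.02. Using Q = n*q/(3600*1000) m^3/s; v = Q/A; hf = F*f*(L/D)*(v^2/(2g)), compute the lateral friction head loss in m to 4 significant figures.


Q = 31*1.774/(3600*1000) = 1.52761e-05 m^3/s
A = pi*(16.16e-3/2)^2 = 2.05103e-04 m^2, so v = Q/A = 0.0744801 m/s
hf = 0.3548*0.02*(179/0.01616)*(0.0744801^2/(2*9.81)) = 0.02222 m
Therefore the lateral friction head loss = 0.02222 m.


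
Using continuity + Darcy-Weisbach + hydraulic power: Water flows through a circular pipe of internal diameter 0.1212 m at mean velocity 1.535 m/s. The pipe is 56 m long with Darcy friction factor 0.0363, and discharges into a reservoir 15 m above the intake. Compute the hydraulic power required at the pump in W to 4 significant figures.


Approach: apply continuity + Darcy-Weisbach + hydraulic power, Q = A*v; hf = f*(L/D)*(v^2/(2g)); H = static + hf; P = rho*g*Q*H.
Step 1 — flow rate (continuity, Q = A*v):
  A = pi*(0.1212/2)^2 = 0.0115371 m^2
  Q = 0.0115371 * 1.535 = 0.0177094 m^3/s
Step 2 — friction head loss (Darcy-Weisbach):
  hf = 0.0363 * (56/0.1212) * (1.535^2 / (2*9.81))
  hf = 2.01423 m
Step 3 — total head: H = 15 + 2.01423 = 17.0142 m
Step 4 — hydraulic power (P = rho*g*Q*H):
  P = 1000 * 9.81 * 0.0177094 * 17.0142 = 2956 W
Therefore the hydraulic power required at the pump = 2956 W.
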